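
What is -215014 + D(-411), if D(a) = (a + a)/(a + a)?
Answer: -215013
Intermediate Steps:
D(a) = 1 (D(a) = (2*a)/((2*a)) = (2*a)*(1/(2*a)) = 1)
-215014 + D(-411) = -215014 + 1 = -215013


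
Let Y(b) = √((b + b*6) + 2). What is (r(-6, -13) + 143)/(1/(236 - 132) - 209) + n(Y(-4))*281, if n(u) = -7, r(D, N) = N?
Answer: -8553253/4347 ≈ -1967.6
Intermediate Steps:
Y(b) = √(2 + 7*b) (Y(b) = √((b + 6*b) + 2) = √(7*b + 2) = √(2 + 7*b))
(r(-6, -13) + 143)/(1/(236 - 132) - 209) + n(Y(-4))*281 = (-13 + 143)/(1/(236 - 132) - 209) - 7*281 = 130/(1/104 - 209) - 1967 = 130/(-21735/104) - 1967 = 130*(-104/21735) - 1967 = -2704/4347 - 1967 = -8553253/4347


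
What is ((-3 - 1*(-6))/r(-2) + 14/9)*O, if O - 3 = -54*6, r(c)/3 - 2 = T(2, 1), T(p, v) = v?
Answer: -1819/3 ≈ -606.33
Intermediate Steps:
r(c) = 9 (r(c) = 6 + 3*1 = 6 + 3 = 9)
O = -321 (O = 3 - 54*6 = 3 - 324 = -321)
((-3 - 1*(-6))/r(-2) + 14/9)*O = ((-3 - 1*(-6))/9 + 14/9)*(-321) = ((-3 + 6)*(⅑) + 14*(⅑))*(-321) = (3*(⅑) + 14/9)*(-321) = (⅓ + 14/9)*(-321) = (17/9)*(-321) = -1819/3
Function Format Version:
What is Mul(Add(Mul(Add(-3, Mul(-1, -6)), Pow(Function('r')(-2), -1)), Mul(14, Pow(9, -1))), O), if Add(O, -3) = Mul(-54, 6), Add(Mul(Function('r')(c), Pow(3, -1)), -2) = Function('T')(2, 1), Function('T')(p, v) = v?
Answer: Rational(-1819, 3) ≈ -606.33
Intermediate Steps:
Function('r')(c) = 9 (Function('r')(c) = Add(6, Mul(3, 1)) = Add(6, 3) = 9)
O = -321 (O = Add(3, Mul(-54, 6)) = Add(3, -324) = -321)
Mul(Add(Mul(Add(-3, Mul(-1, -6)), Pow(Function('r')(-2), -1)), Mul(14, Pow(9, -1))), O) = Mul(Add(Mul(Add(-3, Mul(-1, -6)), Pow(9, -1)), Mul(14, Pow(9, -1))), -321) = Mul(Add(Mul(Add(-3, 6), Rational(1, 9)), Mul(14, Rational(1, 9))), -321) = Mul(Add(Mul(3, Rational(1, 9)), Rational(14, 9)), -321) = Mul(Add(Rational(1, 3), Rational(14, 9)), -321) = Mul(Rational(17, 9), -321) = Rational(-1819, 3)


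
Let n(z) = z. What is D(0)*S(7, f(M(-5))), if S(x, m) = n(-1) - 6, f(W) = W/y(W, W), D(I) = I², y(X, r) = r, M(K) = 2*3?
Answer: 0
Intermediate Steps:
M(K) = 6
f(W) = 1 (f(W) = W/W = 1)
S(x, m) = -7 (S(x, m) = -1 - 6 = -7)
D(0)*S(7, f(M(-5))) = 0²*(-7) = 0*(-7) = 0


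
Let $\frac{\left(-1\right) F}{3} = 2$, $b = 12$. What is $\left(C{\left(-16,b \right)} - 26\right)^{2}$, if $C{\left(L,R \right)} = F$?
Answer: $1024$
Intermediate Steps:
$F = -6$ ($F = \left(-3\right) 2 = -6$)
$C{\left(L,R \right)} = -6$
$\left(C{\left(-16,b \right)} - 26\right)^{2} = \left(-6 - 26\right)^{2} = \left(-32\right)^{2} = 1024$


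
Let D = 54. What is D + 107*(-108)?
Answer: -11502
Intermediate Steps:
D + 107*(-108) = 54 + 107*(-108) = 54 - 11556 = -11502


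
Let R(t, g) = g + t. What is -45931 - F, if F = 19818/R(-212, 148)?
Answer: -1459883/32 ≈ -45621.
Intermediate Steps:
F = -9909/32 (F = 19818/(148 - 212) = 19818/(-64) = 19818*(-1/64) = -9909/32 ≈ -309.66)
-45931 - F = -45931 - 1*(-9909/32) = -45931 + 9909/32 = -1459883/32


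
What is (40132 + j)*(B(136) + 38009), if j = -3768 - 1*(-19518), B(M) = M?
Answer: 2131618890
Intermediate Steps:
j = 15750 (j = -3768 + 19518 = 15750)
(40132 + j)*(B(136) + 38009) = (40132 + 15750)*(136 + 38009) = 55882*38145 = 2131618890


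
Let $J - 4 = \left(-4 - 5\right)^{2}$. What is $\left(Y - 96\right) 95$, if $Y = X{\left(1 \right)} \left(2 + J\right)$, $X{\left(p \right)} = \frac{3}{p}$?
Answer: $15675$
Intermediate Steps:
$J = 85$ ($J = 4 + \left(-4 - 5\right)^{2} = 4 + \left(-9\right)^{2} = 4 + 81 = 85$)
$Y = 261$ ($Y = \frac{3}{1} \left(2 + 85\right) = 3 \cdot 1 \cdot 87 = 3 \cdot 87 = 261$)
$\left(Y - 96\right) 95 = \left(261 - 96\right) 95 = 165 \cdot 95 = 15675$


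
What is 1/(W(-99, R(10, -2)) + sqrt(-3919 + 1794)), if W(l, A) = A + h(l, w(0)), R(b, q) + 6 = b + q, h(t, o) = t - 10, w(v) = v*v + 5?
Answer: -107/13574 - 5*I*sqrt(85)/13574 ≈ -0.0078827 - 0.003396*I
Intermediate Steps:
w(v) = 5 + v**2 (w(v) = v**2 + 5 = 5 + v**2)
h(t, o) = -10 + t
R(b, q) = -6 + b + q (R(b, q) = -6 + (b + q) = -6 + b + q)
W(l, A) = -10 + A + l (W(l, A) = A + (-10 + l) = -10 + A + l)
1/(W(-99, R(10, -2)) + sqrt(-3919 + 1794)) = 1/((-10 + (-6 + 10 - 2) - 99) + sqrt(-3919 + 1794)) = 1/((-10 + 2 - 99) + sqrt(-2125)) = 1/(-107 + 5*I*sqrt(85))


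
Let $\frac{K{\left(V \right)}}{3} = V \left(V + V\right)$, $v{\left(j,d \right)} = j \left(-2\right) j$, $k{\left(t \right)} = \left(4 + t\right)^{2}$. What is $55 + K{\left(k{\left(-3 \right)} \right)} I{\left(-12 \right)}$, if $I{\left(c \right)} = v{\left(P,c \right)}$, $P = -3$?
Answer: $-53$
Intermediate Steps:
$v{\left(j,d \right)} = - 2 j^{2}$ ($v{\left(j,d \right)} = - 2 j j = - 2 j^{2}$)
$K{\left(V \right)} = 6 V^{2}$ ($K{\left(V \right)} = 3 V \left(V + V\right) = 3 V 2 V = 3 \cdot 2 V^{2} = 6 V^{2}$)
$I{\left(c \right)} = -18$ ($I{\left(c \right)} = - 2 \left(-3\right)^{2} = \left(-2\right) 9 = -18$)
$55 + K{\left(k{\left(-3 \right)} \right)} I{\left(-12 \right)} = 55 + 6 \left(\left(4 - 3\right)^{2}\right)^{2} \left(-18\right) = 55 + 6 \left(1^{2}\right)^{2} \left(-18\right) = 55 + 6 \cdot 1^{2} \left(-18\right) = 55 + 6 \cdot 1 \left(-18\right) = 55 + 6 \left(-18\right) = 55 - 108 = -53$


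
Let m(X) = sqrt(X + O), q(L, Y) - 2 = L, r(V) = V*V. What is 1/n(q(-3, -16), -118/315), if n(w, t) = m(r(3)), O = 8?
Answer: sqrt(17)/17 ≈ 0.24254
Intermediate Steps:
r(V) = V**2
q(L, Y) = 2 + L
m(X) = sqrt(8 + X) (m(X) = sqrt(X + 8) = sqrt(8 + X))
n(w, t) = sqrt(17) (n(w, t) = sqrt(8 + 3**2) = sqrt(8 + 9) = sqrt(17))
1/n(q(-3, -16), -118/315) = 1/(sqrt(17)) = sqrt(17)/17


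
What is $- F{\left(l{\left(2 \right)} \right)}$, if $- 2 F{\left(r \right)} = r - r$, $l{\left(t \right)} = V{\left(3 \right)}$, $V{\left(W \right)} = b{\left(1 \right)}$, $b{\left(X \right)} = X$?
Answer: $0$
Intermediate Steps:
$V{\left(W \right)} = 1$
$l{\left(t \right)} = 1$
$F{\left(r \right)} = 0$ ($F{\left(r \right)} = - \frac{r - r}{2} = \left(- \frac{1}{2}\right) 0 = 0$)
$- F{\left(l{\left(2 \right)} \right)} = \left(-1\right) 0 = 0$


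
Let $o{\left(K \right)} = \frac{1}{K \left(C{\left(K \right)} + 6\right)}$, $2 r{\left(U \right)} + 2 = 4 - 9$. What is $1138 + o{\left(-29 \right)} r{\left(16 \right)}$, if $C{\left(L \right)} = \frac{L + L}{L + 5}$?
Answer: $\frac{3333244}{2929} \approx 1138.0$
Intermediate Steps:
$r{\left(U \right)} = - \frac{7}{2}$ ($r{\left(U \right)} = -1 + \frac{4 - 9}{2} = -1 + \frac{1}{2} \left(-5\right) = -1 - \frac{5}{2} = - \frac{7}{2}$)
$C{\left(L \right)} = \frac{2 L}{5 + L}$
$o{\left(K \right)} = \frac{1}{K \left(6 + \frac{2 K}{5 + K}\right)}$ ($o{\left(K \right)} = \frac{1}{K \left(\frac{2 K}{5 + K} + 6\right)} = \frac{1}{K \left(6 + \frac{2 K}{5 + K}\right)}$)
$1138 + o{\left(-29 \right)} r{\left(16 \right)} = 1138 + \frac{5 - 29}{2 \left(-29\right) \left(15 + 4 \left(-29\right)\right)} \left(- \frac{7}{2}\right) = 1138 + \frac{1}{2} \left(- \frac{1}{29}\right) \frac{1}{15 - 116} \left(-24\right) \left(- \frac{7}{2}\right) = 1138 + \frac{1}{2} \left(- \frac{1}{29}\right) \frac{1}{-101} \left(-24\right) \left(- \frac{7}{2}\right) = 1138 + \frac{1}{2} \left(- \frac{1}{29}\right) \left(- \frac{1}{101}\right) \left(-24\right) \left(- \frac{7}{2}\right) = 1138 - - \frac{42}{2929} = 1138 + \frac{42}{2929} = \frac{3333244}{2929}$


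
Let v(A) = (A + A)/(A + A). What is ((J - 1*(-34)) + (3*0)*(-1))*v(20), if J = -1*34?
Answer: 0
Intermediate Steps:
J = -34
v(A) = 1 (v(A) = (2*A)/((2*A)) = (2*A)*(1/(2*A)) = 1)
((J - 1*(-34)) + (3*0)*(-1))*v(20) = ((-34 - 1*(-34)) + (3*0)*(-1))*1 = ((-34 + 34) + 0*(-1))*1 = (0 + 0)*1 = 0*1 = 0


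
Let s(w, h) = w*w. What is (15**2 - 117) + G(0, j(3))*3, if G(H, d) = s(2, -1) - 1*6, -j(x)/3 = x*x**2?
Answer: 102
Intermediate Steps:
j(x) = -3*x**3 (j(x) = -3*x*x**2 = -3*x**3)
s(w, h) = w**2
G(H, d) = -2 (G(H, d) = 2**2 - 1*6 = 4 - 6 = -2)
(15**2 - 117) + G(0, j(3))*3 = (15**2 - 117) - 2*3 = (225 - 117) - 6 = 108 - 6 = 102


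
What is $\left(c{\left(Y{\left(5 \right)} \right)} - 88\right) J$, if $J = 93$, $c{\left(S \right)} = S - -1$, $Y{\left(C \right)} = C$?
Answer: $-7626$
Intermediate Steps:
$c{\left(S \right)} = 1 + S$ ($c{\left(S \right)} = S + 1 = 1 + S$)
$\left(c{\left(Y{\left(5 \right)} \right)} - 88\right) J = \left(\left(1 + 5\right) - 88\right) 93 = \left(6 - 88\right) 93 = \left(-82\right) 93 = -7626$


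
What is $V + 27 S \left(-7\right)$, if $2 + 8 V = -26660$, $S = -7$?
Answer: $- \frac{8039}{4} \approx -2009.8$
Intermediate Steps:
$V = - \frac{13331}{4}$ ($V = - \frac{1}{4} + \frac{1}{8} \left(-26660\right) = - \frac{1}{4} - \frac{6665}{2} = - \frac{13331}{4} \approx -3332.8$)
$V + 27 S \left(-7\right) = - \frac{13331}{4} + 27 \left(-7\right) \left(-7\right) = - \frac{13331}{4} - -1323 = - \frac{13331}{4} + 1323 = - \frac{8039}{4}$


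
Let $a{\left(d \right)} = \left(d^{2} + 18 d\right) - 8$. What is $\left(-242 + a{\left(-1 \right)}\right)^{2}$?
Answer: $71289$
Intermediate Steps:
$a{\left(d \right)} = -8 + d^{2} + 18 d$
$\left(-242 + a{\left(-1 \right)}\right)^{2} = \left(-242 + \left(-8 + \left(-1\right)^{2} + 18 \left(-1\right)\right)\right)^{2} = \left(-242 - 25\right)^{2} = \left(-267\right)^{2} = 71289$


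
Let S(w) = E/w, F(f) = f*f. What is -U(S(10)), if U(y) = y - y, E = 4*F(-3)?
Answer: 0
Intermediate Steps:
F(f) = f**2
E = 36 (E = 4*(-3)**2 = 4*9 = 36)
S(w) = 36/w
U(y) = 0
-U(S(10)) = -1*0 = 0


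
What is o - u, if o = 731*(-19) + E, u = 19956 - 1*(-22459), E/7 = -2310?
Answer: -72474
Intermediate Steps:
E = -16170 (E = 7*(-2310) = -16170)
u = 42415 (u = 19956 + 22459 = 42415)
o = -30059 (o = 731*(-19) - 16170 = -13889 - 16170 = -30059)
o - u = -30059 - 1*42415 = -30059 - 42415 = -72474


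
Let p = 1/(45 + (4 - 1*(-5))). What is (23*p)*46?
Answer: 529/27 ≈ 19.593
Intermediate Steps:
p = 1/54 (p = 1/(45 + (4 + 5)) = 1/(45 + 9) = 1/54 ≈ 0.018519)
(23*p)*46 = (23*(1/54))*46 = (23/54)*46 = 529/27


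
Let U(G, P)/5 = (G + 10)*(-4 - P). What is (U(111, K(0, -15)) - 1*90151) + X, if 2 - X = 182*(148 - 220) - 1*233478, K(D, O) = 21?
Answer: 141308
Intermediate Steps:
U(G, P) = 5*(-4 - P)*(10 + G) (U(G, P) = 5*((G + 10)*(-4 - P)) = 5*((10 + G)*(-4 - P)) = 5*((-4 - P)*(10 + G)) = 5*(-4 - P)*(10 + G))
X = 246584 (X = 2 - (182*(148 - 220) - 1*233478) = 2 - (182*(-72) - 233478) = 2 - (-13104 - 233478) = 2 - 1*(-246582) = 2 + 246582 = 246584)
(U(111, K(0, -15)) - 1*90151) + X = ((-200 - 50*21 - 20*111 - 5*111*21) - 1*90151) + 246584 = ((-200 - 1050 - 2220 - 11655) - 90151) + 246584 = (-15125 - 90151) + 246584 = -105276 + 246584 = 141308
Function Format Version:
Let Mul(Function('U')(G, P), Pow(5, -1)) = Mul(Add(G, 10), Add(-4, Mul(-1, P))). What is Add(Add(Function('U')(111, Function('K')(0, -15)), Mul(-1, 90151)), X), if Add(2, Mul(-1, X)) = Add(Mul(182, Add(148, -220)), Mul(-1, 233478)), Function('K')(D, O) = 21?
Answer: 141308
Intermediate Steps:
Function('U')(G, P) = Mul(5, Add(-4, Mul(-1, P)), Add(10, G)) (Function('U')(G, P) = Mul(5, Mul(Add(G, 10), Add(-4, Mul(-1, P)))) = Mul(5, Mul(Add(10, G), Add(-4, Mul(-1, P)))) = Mul(5, Mul(Add(-4, Mul(-1, P)), Add(10, G))) = Mul(5, Add(-4, Mul(-1, P)), Add(10, G)))
X = 246584 (X = Add(2, Mul(-1, Add(Mul(182, Add(148, -220)), Mul(-1, 233478)))) = Add(2, Mul(-1, Add(Mul(182, -72), -233478))) = Add(2, Mul(-1, Add(-13104, -233478))) = Add(2, Mul(-1, -246582)) = Add(2, 246582) = 246584)
Add(Add(Function('U')(111, Function('K')(0, -15)), Mul(-1, 90151)), X) = Add(Add(Add(-200, Mul(-50, 21), Mul(-20, 111), Mul(-5, 111, 21)), Mul(-1, 90151)), 246584) = Add(Add(Add(-200, -1050, -2220, -11655), -90151), 246584) = Add(Add(-15125, -90151), 246584) = Add(-105276, 246584) = 141308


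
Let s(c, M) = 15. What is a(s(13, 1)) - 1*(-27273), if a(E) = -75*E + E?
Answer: 26163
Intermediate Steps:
a(E) = -74*E
a(s(13, 1)) - 1*(-27273) = -74*15 - 1*(-27273) = -1110 + 27273 = 26163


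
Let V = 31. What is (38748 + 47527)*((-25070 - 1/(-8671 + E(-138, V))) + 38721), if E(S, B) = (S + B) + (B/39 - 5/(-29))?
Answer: 11691218043507625/9926824 ≈ 1.1777e+9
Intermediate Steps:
E(S, B) = 5/29 + S + 40*B/39 (E(S, B) = (B + S) + (B*(1/39) - 5*(-1/29)) = (B + S) + (B/39 + 5/29) = (B + S) + (5/29 + B/39) = 5/29 + S + 40*B/39)
(38748 + 47527)*((-25070 - 1/(-8671 + E(-138, V))) + 38721) = (38748 + 47527)*((-25070 - 1/(-8671 + (5/29 - 138 + (40/39)*31))) + 38721) = 86275*((-25070 - 1/(-8671 + (5/29 - 138 + 1240/39))) + 38721) = 86275*((-25070 - 1/(-8671 - 119923/1131)) + 38721) = 86275*((-25070 - 1/(-9926824/1131)) + 38721) = 86275*((-25070 - 1*(-1131/9926824)) + 38721) = 86275*((-25070 + 1131/9926824) + 38721) = 86275*(-248865476549/9926824 + 38721) = 86275*(135511075555/9926824) = 11691218043507625/9926824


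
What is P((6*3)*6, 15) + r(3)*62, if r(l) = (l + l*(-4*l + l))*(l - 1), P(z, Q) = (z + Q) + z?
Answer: -2745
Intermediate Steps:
P(z, Q) = Q + 2*z (P(z, Q) = (Q + z) + z = Q + 2*z)
r(l) = (-1 + l)*(l - 3*l²) (r(l) = (l + l*(-3*l))*(-1 + l) = (l - 3*l²)*(-1 + l) = (-1 + l)*(l - 3*l²))
P((6*3)*6, 15) + r(3)*62 = (15 + 2*((6*3)*6)) + (3*(-1 - 3*3² + 4*3))*62 = (15 + 2*(18*6)) + (3*(-1 - 3*9 + 12))*62 = (15 + 2*108) + (3*(-1 - 27 + 12))*62 = (15 + 216) + (3*(-16))*62 = 231 - 48*62 = 231 - 2976 = -2745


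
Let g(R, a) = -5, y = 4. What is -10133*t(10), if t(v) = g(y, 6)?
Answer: 50665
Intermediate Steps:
t(v) = -5
-10133*t(10) = -10133*(-5) = 50665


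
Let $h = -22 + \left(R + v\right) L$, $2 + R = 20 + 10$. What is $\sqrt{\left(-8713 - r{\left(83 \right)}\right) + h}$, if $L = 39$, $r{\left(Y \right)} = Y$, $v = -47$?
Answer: $11 i \sqrt{79} \approx 97.77 i$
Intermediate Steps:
$R = 28$ ($R = -2 + \left(20 + 10\right) = -2 + 30 = 28$)
$h = -763$ ($h = -22 + \left(28 - 47\right) 39 = -22 - 741 = -763$)
$\sqrt{\left(-8713 - r{\left(83 \right)}\right) + h} = \sqrt{\left(-8713 - 83\right) - 763} = \sqrt{-8796 - 763} = \sqrt{-9559} = 11 i \sqrt{79}$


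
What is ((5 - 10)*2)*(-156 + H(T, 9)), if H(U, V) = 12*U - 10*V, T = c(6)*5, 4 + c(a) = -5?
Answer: 7860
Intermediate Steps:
c(a) = -9 (c(a) = -4 - 5 = -9)
T = -45 (T = -9*5 = -45)
H(U, V) = -10*V + 12*U
((5 - 10)*2)*(-156 + H(T, 9)) = ((5 - 10)*2)*(-156 + (-10*9 + 12*(-45))) = (-5*2)*(-156 + (-90 - 540)) = -10*(-156 - 630) = -10*(-786) = 7860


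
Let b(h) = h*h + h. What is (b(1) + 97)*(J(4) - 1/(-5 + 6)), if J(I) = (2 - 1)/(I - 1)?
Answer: -66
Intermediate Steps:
J(I) = 1/(-1 + I)
b(h) = h + h**2 (b(h) = h**2 + h = h + h**2)
(b(1) + 97)*(J(4) - 1/(-5 + 6)) = (1*(1 + 1) + 97)*(1/(-1 + 4) - 1/(-5 + 6)) = (1*2 + 97)*(1/3 - 1/1) = (2 + 97)*(1/3 + 1*(-1)) = 99*(1/3 - 1) = 99*(-2/3) = -66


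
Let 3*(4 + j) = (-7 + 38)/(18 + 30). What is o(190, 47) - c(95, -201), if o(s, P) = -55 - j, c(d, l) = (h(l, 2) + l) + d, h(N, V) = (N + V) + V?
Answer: 36257/144 ≈ 251.78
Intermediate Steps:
j = -545/144 (j = -4 + ((-7 + 38)/(18 + 30))/3 = -4 + (31/48)/3 = -4 + (31*(1/48))/3 = -4 + (⅓)*(31/48) = -4 + 31/144 = -545/144 ≈ -3.7847)
h(N, V) = N + 2*V
c(d, l) = 4 + d + 2*l (c(d, l) = ((l + 2*2) + l) + d = ((l + 4) + l) + d = ((4 + l) + l) + d = (4 + 2*l) + d = 4 + d + 2*l)
o(s, P) = -7375/144 (o(s, P) = -55 - 1*(-545/144) = -55 + 545/144 = -7375/144)
o(190, 47) - c(95, -201) = -7375/144 - (4 + 95 + 2*(-201)) = -7375/144 - (4 + 95 - 402) = -7375/144 - 1*(-303) = -7375/144 + 303 = 36257/144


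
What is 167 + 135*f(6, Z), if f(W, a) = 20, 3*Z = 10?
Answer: 2867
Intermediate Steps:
Z = 10/3 (Z = (⅓)*10 = 10/3 ≈ 3.3333)
167 + 135*f(6, Z) = 167 + 135*20 = 167 + 2700 = 2867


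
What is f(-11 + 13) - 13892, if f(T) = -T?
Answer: -13894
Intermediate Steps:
f(-11 + 13) - 13892 = -(-11 + 13) - 13892 = -1*2 - 13892 = -2 - 13892 = -13894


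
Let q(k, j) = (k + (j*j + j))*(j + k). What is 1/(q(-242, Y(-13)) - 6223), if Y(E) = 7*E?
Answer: -1/2652907 ≈ -3.7695e-7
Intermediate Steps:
q(k, j) = (j + k)*(j + k + j²) (q(k, j) = (k + (j² + j))*(j + k) = (k + (j + j²))*(j + k) = (j + k + j²)*(j + k) = (j + k)*(j + k + j²))
1/(q(-242, Y(-13)) - 6223) = 1/(((7*(-13))² + (7*(-13))³ + (-242)² - 242*(7*(-13))² + 2*(7*(-13))*(-242)) - 6223) = 1/(((-91)² + (-91)³ + 58564 - 242*(-91)² + 2*(-91)*(-242)) - 6223) = 1/((8281 - 753571 + 58564 - 242*8281 + 44044) - 6223) = 1/((8281 - 753571 + 58564 - 2004002 + 44044) - 6223) = 1/(-2646684 - 6223) = 1/(-2652907) = -1/2652907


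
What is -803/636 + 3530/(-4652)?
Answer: -1495159/739668 ≈ -2.0214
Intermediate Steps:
-803/636 + 3530/(-4652) = -803*1/636 + 3530*(-1/4652) = -803/636 - 1765/2326 = -1495159/739668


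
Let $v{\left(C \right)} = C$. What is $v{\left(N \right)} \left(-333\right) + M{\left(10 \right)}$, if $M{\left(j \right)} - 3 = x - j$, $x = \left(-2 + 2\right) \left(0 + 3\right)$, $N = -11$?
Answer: $3656$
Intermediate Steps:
$x = 0$ ($x = 0 \cdot 3 = 0$)
$M{\left(j \right)} = 3 - j$ ($M{\left(j \right)} = 3 + \left(0 - j\right) = 3 - j$)
$v{\left(N \right)} \left(-333\right) + M{\left(10 \right)} = \left(-11\right) \left(-333\right) + \left(3 - 10\right) = 3663 + \left(3 - 10\right) = 3663 - 7 = 3656$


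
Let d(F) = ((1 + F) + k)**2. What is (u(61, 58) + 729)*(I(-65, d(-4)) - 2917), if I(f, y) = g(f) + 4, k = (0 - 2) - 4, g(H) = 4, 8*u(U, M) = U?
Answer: -17142737/8 ≈ -2.1428e+6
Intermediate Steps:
u(U, M) = U/8
k = -6 (k = -2 - 4 = -6)
d(F) = (-5 + F)**2 (d(F) = ((1 + F) - 6)**2 = (-5 + F)**2)
I(f, y) = 8 (I(f, y) = 4 + 4 = 8)
(u(61, 58) + 729)*(I(-65, d(-4)) - 2917) = ((1/8)*61 + 729)*(8 - 2917) = (61/8 + 729)*(-2909) = (5893/8)*(-2909) = -17142737/8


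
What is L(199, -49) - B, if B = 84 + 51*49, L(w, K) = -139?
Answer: -2722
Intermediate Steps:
B = 2583 (B = 84 + 2499 = 2583)
L(199, -49) - B = -139 - 1*2583 = -139 - 2583 = -2722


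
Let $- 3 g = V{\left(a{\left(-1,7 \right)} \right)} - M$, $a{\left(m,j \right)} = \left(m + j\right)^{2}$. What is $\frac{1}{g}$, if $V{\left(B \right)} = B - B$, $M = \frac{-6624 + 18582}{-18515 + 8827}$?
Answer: $- \frac{4844}{1993} \approx -2.4305$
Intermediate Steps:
$a{\left(m,j \right)} = \left(j + m\right)^{2}$
$M = - \frac{5979}{4844}$ ($M = \frac{11958}{-9688} = 11958 \left(- \frac{1}{9688}\right) = - \frac{5979}{4844} \approx -1.2343$)
$V{\left(B \right)} = 0$
$g = - \frac{1993}{4844}$ ($g = - \frac{0 - - \frac{5979}{4844}}{3} = - \frac{0 + \frac{5979}{4844}}{3} = \left(- \frac{1}{3}\right) \frac{5979}{4844} = - \frac{1993}{4844} \approx -0.41144$)
$\frac{1}{g} = \frac{1}{- \frac{1993}{4844}} = - \frac{4844}{1993}$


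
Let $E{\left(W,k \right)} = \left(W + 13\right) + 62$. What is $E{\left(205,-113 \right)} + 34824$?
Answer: $35104$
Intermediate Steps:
$E{\left(W,k \right)} = 75 + W$ ($E{\left(W,k \right)} = \left(13 + W\right) + 62 = 75 + W$)
$E{\left(205,-113 \right)} + 34824 = \left(75 + 205\right) + 34824 = 280 + 34824 = 35104$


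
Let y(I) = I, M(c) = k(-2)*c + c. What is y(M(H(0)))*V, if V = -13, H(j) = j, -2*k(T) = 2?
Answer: 0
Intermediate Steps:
k(T) = -1 (k(T) = -½*2 = -1)
M(c) = 0 (M(c) = -c + c = 0)
y(M(H(0)))*V = 0*(-13) = 0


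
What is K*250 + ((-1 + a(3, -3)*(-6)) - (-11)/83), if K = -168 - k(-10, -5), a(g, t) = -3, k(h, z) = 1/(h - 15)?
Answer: -3483748/83 ≈ -41973.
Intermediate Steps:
k(h, z) = 1/(-15 + h)
K = -4199/25 (K = -168 - 1/(-15 - 10) = -168 - 1/(-25) = -168 - 1*(-1/25) = -168 + 1/25 = -4199/25 ≈ -167.96)
K*250 + ((-1 + a(3, -3)*(-6)) - (-11)/83) = -4199/25*250 + ((-1 - 3*(-6)) - (-11)/83) = -41990 + ((-1 + 18) - (-11)/83) = -41990 + (17 - 1*(-11/83)) = -41990 + (17 + 11/83) = -41990 + 1422/83 = -3483748/83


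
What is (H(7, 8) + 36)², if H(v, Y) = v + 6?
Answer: 2401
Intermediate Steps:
H(v, Y) = 6 + v
(H(7, 8) + 36)² = ((6 + 7) + 36)² = (13 + 36)² = 49² = 2401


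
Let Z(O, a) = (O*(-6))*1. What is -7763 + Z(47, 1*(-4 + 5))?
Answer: -8045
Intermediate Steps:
Z(O, a) = -6*O (Z(O, a) = -6*O*1 = -6*O)
-7763 + Z(47, 1*(-4 + 5)) = -7763 - 6*47 = -7763 - 282 = -8045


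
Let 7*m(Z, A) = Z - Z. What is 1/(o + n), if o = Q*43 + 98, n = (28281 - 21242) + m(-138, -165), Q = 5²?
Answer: 1/8212 ≈ 0.00012177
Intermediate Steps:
m(Z, A) = 0 (m(Z, A) = (Z - Z)/7 = (⅐)*0 = 0)
Q = 25
n = 7039 (n = (28281 - 21242) + 0 = 7039 + 0 = 7039)
o = 1173 (o = 25*43 + 98 = 1075 + 98 = 1173)
1/(o + n) = 1/(1173 + 7039) = 1/8212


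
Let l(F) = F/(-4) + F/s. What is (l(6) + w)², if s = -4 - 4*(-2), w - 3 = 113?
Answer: 13456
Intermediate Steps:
w = 116 (w = 3 + 113 = 116)
s = 4 (s = -4 + 8 = 4)
l(F) = 0 (l(F) = F/(-4) + F/4 = F*(-¼) + F*(¼) = -F/4 + F/4 = 0)
(l(6) + w)² = (0 + 116)² = 116² = 13456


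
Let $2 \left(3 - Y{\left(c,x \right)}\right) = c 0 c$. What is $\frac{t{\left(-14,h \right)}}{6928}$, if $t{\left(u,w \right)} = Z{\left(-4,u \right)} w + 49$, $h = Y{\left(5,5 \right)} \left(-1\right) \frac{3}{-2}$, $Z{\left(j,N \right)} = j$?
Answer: $\frac{31}{6928} \approx 0.0044746$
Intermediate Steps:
$Y{\left(c,x \right)} = 3$ ($Y{\left(c,x \right)} = 3 - \frac{c 0 c}{2} = 3 - \frac{0 c}{2} = 3 - 0 = 3 + 0 = 3$)
$h = \frac{9}{2}$ ($h = 3 \left(-1\right) \frac{3}{-2} = - 3 \cdot 3 \left(- \frac{1}{2}\right) = \left(-3\right) \left(- \frac{3}{2}\right) = \frac{9}{2} \approx 4.5$)
$t{\left(u,w \right)} = 49 - 4 w$ ($t{\left(u,w \right)} = - 4 w + 49 = 49 - 4 w$)
$\frac{t{\left(-14,h \right)}}{6928} = \frac{49 - 18}{6928} = \left(49 - 18\right) \frac{1}{6928} = 31 \cdot \frac{1}{6928} = \frac{31}{6928}$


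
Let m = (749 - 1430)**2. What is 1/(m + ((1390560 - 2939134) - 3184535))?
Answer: -1/4269348 ≈ -2.3423e-7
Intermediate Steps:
m = 463761 (m = (-681)**2 = 463761)
1/(m + ((1390560 - 2939134) - 3184535)) = 1/(463761 + ((1390560 - 2939134) - 3184535)) = 1/(463761 + (-1548574 - 3184535)) = 1/(463761 - 4733109) = 1/(-4269348) = -1/4269348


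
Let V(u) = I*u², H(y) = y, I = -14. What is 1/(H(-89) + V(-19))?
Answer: -1/5143 ≈ -0.00019444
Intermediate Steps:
V(u) = -14*u²
1/(H(-89) + V(-19)) = 1/(-89 - 14*(-19)²) = 1/(-89 - 14*361) = 1/(-89 - 5054) = 1/(-5143) = -1/5143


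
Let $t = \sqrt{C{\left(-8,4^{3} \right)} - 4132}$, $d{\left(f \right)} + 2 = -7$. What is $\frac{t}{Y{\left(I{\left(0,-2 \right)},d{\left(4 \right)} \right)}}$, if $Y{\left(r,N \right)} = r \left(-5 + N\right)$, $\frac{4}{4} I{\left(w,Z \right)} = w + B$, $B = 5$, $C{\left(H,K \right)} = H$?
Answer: $- \frac{3 i \sqrt{115}}{35} \approx - 0.91918 i$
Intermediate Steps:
$d{\left(f \right)} = -9$ ($d{\left(f \right)} = -2 - 7 = -9$)
$I{\left(w,Z \right)} = 5 + w$ ($I{\left(w,Z \right)} = w + 5 = 5 + w$)
$t = 6 i \sqrt{115}$ ($t = \sqrt{-8 - 4132} = \sqrt{-4140} = 6 i \sqrt{115} \approx 64.343 i$)
$\frac{t}{Y{\left(I{\left(0,-2 \right)},d{\left(4 \right)} \right)}} = \frac{6 i \sqrt{115}}{\left(5 + 0\right) \left(-5 - 9\right)} = \frac{6 i \sqrt{115}}{5 \left(-14\right)} = \frac{6 i \sqrt{115}}{-70} = 6 i \sqrt{115} \left(- \frac{1}{70}\right) = - \frac{3 i \sqrt{115}}{35}$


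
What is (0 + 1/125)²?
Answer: 1/15625 ≈ 6.4000e-5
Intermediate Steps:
(0 + 1/125)² = (1/125)² = 1/15625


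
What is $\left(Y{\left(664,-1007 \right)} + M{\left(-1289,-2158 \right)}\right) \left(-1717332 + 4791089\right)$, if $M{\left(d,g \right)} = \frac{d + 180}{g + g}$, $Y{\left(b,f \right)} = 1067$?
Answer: $\frac{14158588467717}{4316} \approx 3.2805 \cdot 10^{9}$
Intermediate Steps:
$M{\left(d,g \right)} = \frac{180 + d}{2 g}$
$\left(Y{\left(664,-1007 \right)} + M{\left(-1289,-2158 \right)}\right) \left(-1717332 + 4791089\right) = \left(1067 + \frac{180 - 1289}{2 \left(-2158\right)}\right) \left(-1717332 + 4791089\right) = \left(1067 + \frac{1}{2} \left(- \frac{1}{2158}\right) \left(-1109\right)\right) 3073757 = \left(1067 + \frac{1109}{4316}\right) 3073757 = \frac{4606281}{4316} \cdot 3073757 = \frac{14158588467717}{4316}$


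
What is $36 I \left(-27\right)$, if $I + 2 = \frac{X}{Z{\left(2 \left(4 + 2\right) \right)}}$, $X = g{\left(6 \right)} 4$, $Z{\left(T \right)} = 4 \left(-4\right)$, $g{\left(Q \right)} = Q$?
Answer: $3402$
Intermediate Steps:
$Z{\left(T \right)} = -16$
$X = 24$ ($X = 6 \cdot 4 = 24$)
$I = - \frac{7}{2}$ ($I = -2 + \frac{24}{-16} = -2 + 24 \left(- \frac{1}{16}\right) = -2 - \frac{3}{2} = - \frac{7}{2} \approx -3.5$)
$36 I \left(-27\right) = 36 \left(- \frac{7}{2}\right) \left(-27\right) = \left(-126\right) \left(-27\right) = 3402$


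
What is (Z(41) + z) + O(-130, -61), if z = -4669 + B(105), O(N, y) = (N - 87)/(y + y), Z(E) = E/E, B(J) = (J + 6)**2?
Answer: 933883/122 ≈ 7654.8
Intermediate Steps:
B(J) = (6 + J)**2
Z(E) = 1
O(N, y) = (-87 + N)/(2*y) (O(N, y) = (-87 + N)/((2*y)) = (-87 + N)*(1/(2*y)) = (-87 + N)/(2*y))
z = 7652 (z = -4669 + (6 + 105)**2 = -4669 + 111**2 = -4669 + 12321 = 7652)
(Z(41) + z) + O(-130, -61) = (1 + 7652) + (1/2)*(-87 - 130)/(-61) = 7653 + (1/2)*(-1/61)*(-217) = 7653 + 217/122 = 933883/122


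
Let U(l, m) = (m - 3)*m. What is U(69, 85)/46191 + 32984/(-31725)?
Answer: -434146898/488469825 ≈ -0.88879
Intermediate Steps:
U(l, m) = m*(-3 + m) (U(l, m) = (-3 + m)*m = m*(-3 + m))
U(69, 85)/46191 + 32984/(-31725) = (85*(-3 + 85))/46191 + 32984/(-31725) = (85*82)*(1/46191) + 32984*(-1/31725) = 6970*(1/46191) - 32984/31725 = 6970/46191 - 32984/31725 = -434146898/488469825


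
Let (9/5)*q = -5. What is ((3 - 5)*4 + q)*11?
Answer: -1067/9 ≈ -118.56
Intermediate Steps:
q = -25/9 (q = (5/9)*(-5) = -25/9 ≈ -2.7778)
((3 - 5)*4 + q)*11 = ((3 - 5)*4 - 25/9)*11 = (-2*4 - 25/9)*11 = (-8 - 25/9)*11 = -97/9*11 = -1067/9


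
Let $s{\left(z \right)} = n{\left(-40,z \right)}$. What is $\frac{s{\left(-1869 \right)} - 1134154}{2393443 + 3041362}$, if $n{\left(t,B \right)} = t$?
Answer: $- \frac{1134194}{5434805} \approx -0.20869$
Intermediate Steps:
$s{\left(z \right)} = -40$
$\frac{s{\left(-1869 \right)} - 1134154}{2393443 + 3041362} = \frac{-40 - 1134154}{2393443 + 3041362} = - \frac{1134194}{5434805}$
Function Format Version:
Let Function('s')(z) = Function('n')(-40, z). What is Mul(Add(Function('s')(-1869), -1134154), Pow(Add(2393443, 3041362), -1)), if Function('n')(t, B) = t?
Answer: Rational(-1134194, 5434805) ≈ -0.20869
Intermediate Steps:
Function('s')(z) = -40
Mul(Add(Function('s')(-1869), -1134154), Pow(Add(2393443, 3041362), -1)) = Mul(Add(-40, -1134154), Pow(Add(2393443, 3041362), -1)) = Mul(-1134194, Pow(5434805, -1)) = Mul(-1134194, Rational(1, 5434805)) = Rational(-1134194, 5434805)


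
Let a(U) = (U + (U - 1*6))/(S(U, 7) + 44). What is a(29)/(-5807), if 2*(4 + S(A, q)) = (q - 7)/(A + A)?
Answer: -13/58070 ≈ -0.00022387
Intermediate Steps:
S(A, q) = -4 + (-7 + q)/(4*A) (S(A, q) = -4 + ((q - 7)/(A + A))/2 = -4 + ((-7 + q)/((2*A)))/2 = -4 + ((-7 + q)*(1/(2*A)))/2 = -4 + ((-7 + q)/(2*A))/2 = -4 + (-7 + q)/(4*A))
a(U) = -3/20 + U/20 (a(U) = (U + (U - 1*6))/((-7 + 7 - 16*U)/(4*U) + 44) = (U + (U - 6))/((-16*U)/(4*U) + 44) = (U + (-6 + U))/(-4 + 44) = (-6 + 2*U)/40 = (-6 + 2*U)*(1/40) = -3/20 + U/20)
a(29)/(-5807) = (-3/20 + (1/20)*29)/(-5807) = (-3/20 + 29/20)*(-1/5807) = (13/10)*(-1/5807) = -13/58070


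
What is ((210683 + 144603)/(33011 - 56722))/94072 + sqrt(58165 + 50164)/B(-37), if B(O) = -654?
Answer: -177643/1115270596 - 13*sqrt(641)/654 ≈ -0.50342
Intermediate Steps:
((210683 + 144603)/(33011 - 56722))/94072 + sqrt(58165 + 50164)/B(-37) = ((210683 + 144603)/(33011 - 56722))/94072 + sqrt(58165 + 50164)/(-654) = (355286/(-23711))*(1/94072) + sqrt(108329)*(-1/654) = (355286*(-1/23711))*(1/94072) + (13*sqrt(641))*(-1/654) = -355286/23711*1/94072 - 13*sqrt(641)/654 = -177643/1115270596 - 13*sqrt(641)/654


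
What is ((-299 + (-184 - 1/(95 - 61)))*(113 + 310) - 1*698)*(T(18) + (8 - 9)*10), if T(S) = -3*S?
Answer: 223061152/17 ≈ 1.3121e+7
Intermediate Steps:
((-299 + (-184 - 1/(95 - 61)))*(113 + 310) - 1*698)*(T(18) + (8 - 9)*10) = ((-299 + (-184 - 1/(95 - 61)))*(113 + 310) - 1*698)*(-3*18 + (8 - 9)*10) = ((-299 + (-184 - 1/34))*423 - 698)*(-54 - 1*10) = ((-299 + (-184 - 1*1/34))*423 - 698)*(-54 - 10) = ((-299 + (-184 - 1/34))*423 - 698)*(-64) = ((-299 - 6257/34)*423 - 698)*(-64) = (-16423/34*423 - 698)*(-64) = (-6946929/34 - 698)*(-64) = -6970661/34*(-64) = 223061152/17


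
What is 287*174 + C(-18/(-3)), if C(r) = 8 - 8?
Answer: 49938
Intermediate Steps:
C(r) = 0
287*174 + C(-18/(-3)) = 287*174 + 0 = 49938 + 0 = 49938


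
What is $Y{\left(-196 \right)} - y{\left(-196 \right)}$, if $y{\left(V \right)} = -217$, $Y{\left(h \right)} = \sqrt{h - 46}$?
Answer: $217 + 11 i \sqrt{2} \approx 217.0 + 15.556 i$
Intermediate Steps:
$Y{\left(h \right)} = \sqrt{-46 + h}$
$Y{\left(-196 \right)} - y{\left(-196 \right)} = \sqrt{-46 - 196} - -217 = \sqrt{-242} + 217 = 11 i \sqrt{2} + 217 = 217 + 11 i \sqrt{2}$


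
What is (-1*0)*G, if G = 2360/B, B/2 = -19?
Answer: 0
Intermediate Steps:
B = -38 (B = 2*(-19) = -38)
G = -1180/19 (G = 2360/(-38) = 2360*(-1/38) = -1180/19 ≈ -62.105)
(-1*0)*G = -1*0*(-1180/19) = 0*(-1180/19) = 0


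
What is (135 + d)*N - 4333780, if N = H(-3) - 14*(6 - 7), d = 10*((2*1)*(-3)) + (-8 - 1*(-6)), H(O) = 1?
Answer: -4332685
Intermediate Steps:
d = -62 (d = 10*(2*(-3)) + (-8 + 6) = 10*(-6) - 2 = -60 - 2 = -62)
N = 15 (N = 1 - 14*(6 - 7) = 1 - 14*(-1) = 1 + 14 = 15)
(135 + d)*N - 4333780 = (135 - 62)*15 - 4333780 = 73*15 - 4333780 = 1095 - 4333780 = -4332685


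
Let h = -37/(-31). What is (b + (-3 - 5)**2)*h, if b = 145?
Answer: 7733/31 ≈ 249.45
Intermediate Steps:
h = 37/31 (h = -37*(-1/31) = 37/31 ≈ 1.1935)
(b + (-3 - 5)**2)*h = (145 + (-3 - 5)**2)*(37/31) = (145 + (-8)**2)*(37/31) = (145 + 64)*(37/31) = 209*(37/31) = 7733/31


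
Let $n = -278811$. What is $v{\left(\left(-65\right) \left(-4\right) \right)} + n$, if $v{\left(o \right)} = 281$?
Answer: $-278530$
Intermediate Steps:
$v{\left(\left(-65\right) \left(-4\right) \right)} + n = 281 - 278811 = -278530$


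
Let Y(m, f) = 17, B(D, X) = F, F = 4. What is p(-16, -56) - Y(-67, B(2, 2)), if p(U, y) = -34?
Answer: -51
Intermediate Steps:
B(D, X) = 4
p(-16, -56) - Y(-67, B(2, 2)) = -34 - 1*17 = -34 - 17 = -51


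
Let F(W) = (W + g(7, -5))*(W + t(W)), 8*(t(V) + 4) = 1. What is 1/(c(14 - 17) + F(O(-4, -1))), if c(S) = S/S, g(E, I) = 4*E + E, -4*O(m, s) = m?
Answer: -2/205 ≈ -0.0097561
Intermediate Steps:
O(m, s) = -m/4
t(V) = -31/8 (t(V) = -4 + (1/8)*1 = -4 + 1/8 = -31/8)
g(E, I) = 5*E
c(S) = 1
F(W) = (35 + W)*(-31/8 + W) (F(W) = (W + 5*7)*(W - 31/8) = (W + 35)*(-31/8 + W) = (35 + W)*(-31/8 + W))
1/(c(14 - 17) + F(O(-4, -1))) = 1/(1 + (-1085/8 + (-1/4*(-4))**2 + 249*(-1/4*(-4))/8)) = 1/(1 + (-1085/8 + 1**2 + (249/8)*1)) = 1/(1 + (-1085/8 + 1 + 249/8)) = 1/(1 - 207/2) = 1/(-205/2) = -2/205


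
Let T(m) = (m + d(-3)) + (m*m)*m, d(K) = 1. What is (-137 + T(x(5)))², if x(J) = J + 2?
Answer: 45796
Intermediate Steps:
x(J) = 2 + J
T(m) = 1 + m + m³ (T(m) = (m + 1) + (m*m)*m = (1 + m) + m²*m = (1 + m) + m³ = 1 + m + m³)
(-137 + T(x(5)))² = (-137 + (1 + (2 + 5) + (2 + 5)³))² = (-137 + (1 + 7 + 7³))² = (-137 + (1 + 7 + 343))² = (-137 + 351)² = 214² = 45796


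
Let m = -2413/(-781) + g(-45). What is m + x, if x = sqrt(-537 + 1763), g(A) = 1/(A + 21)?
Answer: 57131/18744 + sqrt(1226) ≈ 38.062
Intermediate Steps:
g(A) = 1/(21 + A)
x = sqrt(1226) ≈ 35.014
m = 57131/18744 (m = -2413/(-781) + 1/(21 - 45) = -2413*(-1/781) + 1/(-24) = 2413/781 - 1/24 = 57131/18744 ≈ 3.0480)
m + x = 57131/18744 + sqrt(1226)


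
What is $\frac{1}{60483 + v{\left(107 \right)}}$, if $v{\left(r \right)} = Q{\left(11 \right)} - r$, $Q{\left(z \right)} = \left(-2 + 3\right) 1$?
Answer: $\frac{1}{60377} \approx 1.6563 \cdot 10^{-5}$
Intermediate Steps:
$Q{\left(z \right)} = 1$ ($Q{\left(z \right)} = 1 \cdot 1 = 1$)
$v{\left(r \right)} = 1 - r$
$\frac{1}{60483 + v{\left(107 \right)}} = \frac{1}{60483 + \left(1 - 107\right)} = \frac{1}{60483 - 106} = \frac{1}{60377}$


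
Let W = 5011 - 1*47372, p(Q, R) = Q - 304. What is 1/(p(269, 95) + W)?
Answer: -1/42396 ≈ -2.3587e-5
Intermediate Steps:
p(Q, R) = -304 + Q
W = -42361 (W = 5011 - 47372 = -42361)
1/(p(269, 95) + W) = 1/((-304 + 269) - 42361) = 1/(-35 - 42361) = 1/(-42396) = -1/42396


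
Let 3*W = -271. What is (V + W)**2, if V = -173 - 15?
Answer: 697225/9 ≈ 77470.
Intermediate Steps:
W = -271/3 (W = (1/3)*(-271) = -271/3 ≈ -90.333)
V = -188
(V + W)**2 = (-188 - 271/3)**2 = (-835/3)**2 = 697225/9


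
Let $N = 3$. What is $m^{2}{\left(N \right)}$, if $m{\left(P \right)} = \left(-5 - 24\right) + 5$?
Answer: $576$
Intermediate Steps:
$m{\left(P \right)} = -24$ ($m{\left(P \right)} = \left(-5 - 24\right) + 5 = -29 + 5 = -24$)
$m^{2}{\left(N \right)} = \left(-24\right)^{2} = 576$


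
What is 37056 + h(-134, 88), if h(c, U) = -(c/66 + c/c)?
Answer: 1222882/33 ≈ 37057.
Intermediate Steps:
h(c, U) = -1 - c/66 (h(c, U) = -(c*(1/66) + 1) = -(c/66 + 1) = -(1 + c/66) = -1 - c/66)
37056 + h(-134, 88) = 37056 + (-1 - 1/66*(-134)) = 37056 + (-1 + 67/33) = 37056 + 34/33 = 1222882/33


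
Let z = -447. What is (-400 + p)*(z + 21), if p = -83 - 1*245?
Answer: 310128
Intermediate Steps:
p = -328 (p = -83 - 245 = -328)
(-400 + p)*(z + 21) = (-400 - 328)*(-447 + 21) = -728*(-426) = 310128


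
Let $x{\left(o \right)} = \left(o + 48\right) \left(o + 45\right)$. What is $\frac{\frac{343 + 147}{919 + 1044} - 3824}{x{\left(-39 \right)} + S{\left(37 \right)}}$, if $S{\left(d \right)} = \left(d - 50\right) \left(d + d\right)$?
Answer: $\frac{3753011}{891202} \approx 4.2112$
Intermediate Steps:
$S{\left(d \right)} = 2 d \left(-50 + d\right)$ ($S{\left(d \right)} = \left(-50 + d\right) 2 d = 2 d \left(-50 + d\right)$)
$x{\left(o \right)} = \left(45 + o\right) \left(48 + o\right)$ ($x{\left(o \right)} = \left(48 + o\right) \left(45 + o\right) = \left(45 + o\right) \left(48 + o\right)$)
$\frac{\frac{343 + 147}{919 + 1044} - 3824}{x{\left(-39 \right)} + S{\left(37 \right)}} = \frac{\frac{343 + 147}{919 + 1044} - 3824}{\left(2160 + \left(-39\right)^{2} + 93 \left(-39\right)\right) + 2 \cdot 37 \left(-50 + 37\right)} = \frac{\frac{490}{1963} - 3824}{\left(2160 + 1521 - 3627\right) + 2 \cdot 37 \left(-13\right)} = \frac{490 \cdot \frac{1}{1963} - 3824}{54 - 962} = \frac{\frac{490}{1963} - 3824}{-908} = \left(- \frac{7506022}{1963}\right) \left(- \frac{1}{908}\right) = \frac{3753011}{891202}$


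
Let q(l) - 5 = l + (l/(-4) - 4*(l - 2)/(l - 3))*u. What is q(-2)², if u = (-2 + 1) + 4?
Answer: 2601/100 ≈ 26.010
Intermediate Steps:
u = 3 (u = -1 + 4 = 3)
q(l) = 5 + l/4 - 12*(-2 + l)/(-3 + l) (q(l) = 5 + (l + (l/(-4) - 4*(l - 2)/(l - 3))*3) = 5 + (l + (l*(-¼) - 4*(-2 + l)/(-3 + l))*3) = 5 + (l + (-l/4 - 4*(-2 + l)/(-3 + l))*3) = 5 + (l + (-3*l/4 - 12*(-2 + l)/(-3 + l))) = 5 + (l/4 - 12*(-2 + l)/(-3 + l)) = 5 + l/4 - 12*(-2 + l)/(-3 + l))
q(-2)² = ((36 + (-2)² - 31*(-2))/(4*(-3 - 2)))² = ((¼)*(36 + 4 + 62)/(-5))² = ((¼)*(-⅕)*102)² = (-51/10)² = 2601/100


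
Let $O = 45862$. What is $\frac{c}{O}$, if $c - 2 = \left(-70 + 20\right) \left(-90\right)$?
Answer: $\frac{2251}{22931} \approx 0.098164$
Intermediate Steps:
$c = 4502$ ($c = 2 + \left(-70 + 20\right) \left(-90\right) = 2 - -4500 = 2 + 4500 = 4502$)
$\frac{c}{O} = \frac{4502}{45862} = 4502 \cdot \frac{1}{45862} = \frac{2251}{22931}$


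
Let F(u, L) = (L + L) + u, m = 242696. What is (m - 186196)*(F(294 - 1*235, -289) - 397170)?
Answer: -22469428500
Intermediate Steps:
F(u, L) = u + 2*L (F(u, L) = 2*L + u = u + 2*L)
(m - 186196)*(F(294 - 1*235, -289) - 397170) = (242696 - 186196)*(((294 - 1*235) + 2*(-289)) - 397170) = 56500*(((294 - 235) - 578) - 397170) = 56500*((59 - 578) - 397170) = 56500*(-519 - 397170) = 56500*(-397689) = -22469428500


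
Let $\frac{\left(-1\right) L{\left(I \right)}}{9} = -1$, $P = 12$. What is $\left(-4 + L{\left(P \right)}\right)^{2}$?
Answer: $25$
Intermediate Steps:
$L{\left(I \right)} = 9$ ($L{\left(I \right)} = \left(-9\right) \left(-1\right) = 9$)
$\left(-4 + L{\left(P \right)}\right)^{2} = \left(-4 + 9\right)^{2} = 5^{2} = 25$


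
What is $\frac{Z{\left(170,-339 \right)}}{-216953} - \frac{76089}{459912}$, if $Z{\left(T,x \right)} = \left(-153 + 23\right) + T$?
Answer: $- \frac{5508711099}{33259762712} \approx -0.16563$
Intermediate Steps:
$Z{\left(T,x \right)} = -130 + T$
$\frac{Z{\left(170,-339 \right)}}{-216953} - \frac{76089}{459912} = \frac{-130 + 170}{-216953} - \frac{76089}{459912} = 40 \left(- \frac{1}{216953}\right) - \frac{25363}{153304} = - \frac{40}{216953} - \frac{25363}{153304} = - \frac{5508711099}{33259762712}$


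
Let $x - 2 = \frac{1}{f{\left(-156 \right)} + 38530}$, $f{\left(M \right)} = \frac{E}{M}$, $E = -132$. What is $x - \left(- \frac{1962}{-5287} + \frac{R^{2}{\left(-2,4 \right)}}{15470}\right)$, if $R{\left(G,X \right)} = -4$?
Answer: $\frac{1961545563377}{1204959932085} \approx 1.6279$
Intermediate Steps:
$f{\left(M \right)} = - \frac{132}{M}$
$x = \frac{1001815}{500901}$ ($x = 2 + \frac{1}{- \frac{132}{-156} + 38530} = 2 + \frac{1}{\left(-132\right) \left(- \frac{1}{156}\right) + 38530} = 2 + \frac{1}{\frac{11}{13} + 38530} = 2 + \frac{1}{\frac{500901}{13}} = 2 + \frac{13}{500901} = \frac{1001815}{500901} \approx 2.0$)
$x - \left(- \frac{1962}{-5287} + \frac{R^{2}{\left(-2,4 \right)}}{15470}\right) = \frac{1001815}{500901} - \left(- \frac{1962}{-5287} + \frac{\left(-4\right)^{2}}{15470}\right) = \frac{1001815}{500901} - \left(\left(-1962\right) \left(- \frac{1}{5287}\right) + 16 \cdot \frac{1}{15470}\right) = \frac{1001815}{500901} - \left(\frac{1962}{5287} + \frac{8}{7735}\right) = \frac{1001815}{500901} - \frac{895198}{2405585} = \frac{1961545563377}{1204959932085}$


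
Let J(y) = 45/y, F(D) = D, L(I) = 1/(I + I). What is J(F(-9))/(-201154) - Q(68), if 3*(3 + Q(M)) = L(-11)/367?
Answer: 3654344707/1218088047 ≈ 3.0001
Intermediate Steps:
L(I) = 1/(2*I)
Q(M) = -72667/24222 (Q(M) = -3 + (((1/2)/(-11))/367)/3 = -3 + (((1/2)*(-1/11))*(1/367))/3 = -3 + (-1/22*1/367)/3 = -3 + (1/3)*(-1/8074) = -3 - 1/24222 = -72667/24222)
J(F(-9))/(-201154) - Q(68) = (45/(-9))/(-201154) - 1*(-72667/24222) = (45*(-1/9))*(-1/201154) + 72667/24222 = -5*(-1/201154) + 72667/24222 = 5/201154 + 72667/24222 = 3654344707/1218088047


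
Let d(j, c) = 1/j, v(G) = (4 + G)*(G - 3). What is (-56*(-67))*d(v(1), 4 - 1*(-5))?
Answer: -1876/5 ≈ -375.20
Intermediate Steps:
v(G) = (-3 + G)*(4 + G) (v(G) = (4 + G)*(-3 + G) = (-3 + G)*(4 + G))
(-56*(-67))*d(v(1), 4 - 1*(-5)) = (-56*(-67))/(-12 + 1 + 1²) = 3752/(-12 + 1 + 1) = 3752/(-10) = 3752*(-⅒) = -1876/5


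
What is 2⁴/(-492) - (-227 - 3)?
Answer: 28286/123 ≈ 229.97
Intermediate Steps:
2⁴/(-492) - (-227 - 3) = 16*(-1/492) - 1*(-230) = -4/123 + 230 = 28286/123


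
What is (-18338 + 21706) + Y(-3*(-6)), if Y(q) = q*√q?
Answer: 3368 + 54*√2 ≈ 3444.4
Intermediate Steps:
Y(q) = q^(3/2)
(-18338 + 21706) + Y(-3*(-6)) = (-18338 + 21706) + (-3*(-6))^(3/2) = 3368 + 18^(3/2) = 3368 + 54*√2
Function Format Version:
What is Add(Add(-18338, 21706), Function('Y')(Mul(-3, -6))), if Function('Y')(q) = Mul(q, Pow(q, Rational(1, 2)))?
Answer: Add(3368, Mul(54, Pow(2, Rational(1, 2)))) ≈ 3444.4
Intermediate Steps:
Function('Y')(q) = Pow(q, Rational(3, 2))
Add(Add(-18338, 21706), Function('Y')(Mul(-3, -6))) = Add(Add(-18338, 21706), Pow(Mul(-3, -6), Rational(3, 2))) = Add(3368, Pow(18, Rational(3, 2))) = Add(3368, Mul(54, Pow(2, Rational(1, 2))))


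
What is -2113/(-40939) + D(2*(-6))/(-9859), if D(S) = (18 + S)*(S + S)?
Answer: 26727283/403617601 ≈ 0.066219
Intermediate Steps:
D(S) = 2*S*(18 + S) (D(S) = (18 + S)*(2*S) = 2*S*(18 + S))
-2113/(-40939) + D(2*(-6))/(-9859) = -2113/(-40939) + (2*(2*(-6))*(18 + 2*(-6)))/(-9859) = -2113*(-1/40939) + (2*(-12)*(18 - 12))*(-1/9859) = 2113/40939 + (2*(-12)*6)*(-1/9859) = 2113/40939 - 144*(-1/9859) = 2113/40939 + 144/9859 = 26727283/403617601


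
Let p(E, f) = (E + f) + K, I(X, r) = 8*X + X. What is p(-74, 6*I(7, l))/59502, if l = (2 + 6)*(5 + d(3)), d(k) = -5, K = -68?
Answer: 118/29751 ≈ 0.0039662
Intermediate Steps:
l = 0 (l = (2 + 6)*(5 - 5) = 8*0 = 0)
I(X, r) = 9*X
p(E, f) = -68 + E + f (p(E, f) = (E + f) - 68 = -68 + E + f)
p(-74, 6*I(7, l))/59502 = (-68 - 74 + 6*(9*7))/59502 = (-68 - 74 + 6*63)*(1/59502) = (-68 - 74 + 378)*(1/59502) = 236*(1/59502) = 118/29751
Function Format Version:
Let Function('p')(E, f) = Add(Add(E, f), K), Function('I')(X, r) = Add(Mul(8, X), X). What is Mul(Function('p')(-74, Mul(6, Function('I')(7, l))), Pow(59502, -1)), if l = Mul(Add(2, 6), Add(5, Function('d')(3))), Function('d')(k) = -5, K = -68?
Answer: Rational(118, 29751) ≈ 0.0039662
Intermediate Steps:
l = 0 (l = Mul(Add(2, 6), Add(5, -5)) = Mul(8, 0) = 0)
Function('I')(X, r) = Mul(9, X)
Function('p')(E, f) = Add(-68, E, f) (Function('p')(E, f) = Add(Add(E, f), -68) = Add(-68, E, f))
Mul(Function('p')(-74, Mul(6, Function('I')(7, l))), Pow(59502, -1)) = Mul(Add(-68, -74, Mul(6, Mul(9, 7))), Pow(59502, -1)) = Mul(Add(-68, -74, Mul(6, 63)), Rational(1, 59502)) = Mul(Add(-68, -74, 378), Rational(1, 59502)) = Mul(236, Rational(1, 59502)) = Rational(118, 29751)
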